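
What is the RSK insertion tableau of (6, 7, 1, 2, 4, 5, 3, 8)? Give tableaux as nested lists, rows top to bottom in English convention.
P = [[1, 2, 3, 5, 8], [4, 7], [6]]

Insert 6: appended to row 1. P = [[6]].
Insert 7: appended to row 1. P = [[6, 7]].
Insert 1: 1 bumps 6 from row 1; 6 starts row 2. P = [[1, 7], [6]].
Insert 2: 2 bumps 7 from row 1; 7 appends to row 2. P = [[1, 2], [6, 7]].
Insert 4: appended to row 1. P = [[1, 2, 4], [6, 7]].
Insert 5: appended to row 1. P = [[1, 2, 4, 5], [6, 7]].
Insert 3: 3 bumps 4 from row 1; 4 bumps 6 from row 2; 6 starts row 3. P = [[1, 2, 3, 5], [4, 7], [6]].
Insert 8: appended to row 1. P = [[1, 2, 3, 5, 8], [4, 7], [6]].

So P = [[1, 2, 3, 5, 8], [4, 7], [6]].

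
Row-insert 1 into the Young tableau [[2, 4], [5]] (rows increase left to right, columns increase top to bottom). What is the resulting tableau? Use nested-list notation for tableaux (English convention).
[[1, 4], [2], [5]]

In row 1, 1 replaces 2 (the leftmost entry greater than 1); 2 is bumped to row 2. In row 2, 2 replaces 5 (the leftmost entry greater than 2); 5 is bumped to row 3. 5 starts a new row 3. The new tableau is [[1, 4], [2], [5]].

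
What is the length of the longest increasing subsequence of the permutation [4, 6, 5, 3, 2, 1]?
2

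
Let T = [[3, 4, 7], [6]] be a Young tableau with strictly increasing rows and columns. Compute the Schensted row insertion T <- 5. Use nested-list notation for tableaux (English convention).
In row 1, 5 replaces 7 (the leftmost entry greater than 5); 7 is bumped to row 2. 7 is appended to row 2. The new tableau is [[3, 4, 5], [6, 7]].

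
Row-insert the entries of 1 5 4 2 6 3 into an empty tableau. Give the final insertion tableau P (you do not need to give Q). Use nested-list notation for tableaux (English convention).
P = [[1, 2, 3], [4, 6], [5]]

Insert 1: appended to row 1. P = [[1]].
Insert 5: appended to row 1. P = [[1, 5]].
Insert 4: 4 bumps 5 from row 1; 5 starts row 2. P = [[1, 4], [5]].
Insert 2: 2 bumps 4 from row 1; 4 bumps 5 from row 2; 5 starts row 3. P = [[1, 2], [4], [5]].
Insert 6: appended to row 1. P = [[1, 2, 6], [4], [5]].
Insert 3: 3 bumps 6 from row 1; 6 appends to row 2. P = [[1, 2, 3], [4, 6], [5]].

So P = [[1, 2, 3], [4, 6], [5]].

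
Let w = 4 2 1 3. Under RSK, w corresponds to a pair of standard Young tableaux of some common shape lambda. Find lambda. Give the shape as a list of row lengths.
Row-insert each entry into an empty tableau.

After inserting 4: P = [[4]].
After inserting 2: P = [[2], [4]].
After inserting 1: P = [[1], [2], [4]].
After inserting 3: P = [[1, 3], [2], [4]].

The final insertion tableau P = [[1, 3], [2], [4]] has shape [2, 1, 1].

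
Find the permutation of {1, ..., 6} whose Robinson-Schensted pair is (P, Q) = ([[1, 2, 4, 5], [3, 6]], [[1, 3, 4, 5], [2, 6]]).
3 1 2 4 6 5

Reverse the RSK construction: for i from n down to 1, find the cell of Q containing i, remove the entry at that cell from P, and reverse-bump it up through P; the value ejected from row 1 is w(i).

Step i=6: Q has 6 at row 2, column 2; remove 6 from row 2 of P and reverse-bump: 6 enters row 1 and ejects 5. So w(6) = 5. P is now [[1, 2, 4, 6], [3]].
Step i=5: Q has 5 at row 1, column 4; remove that cell from P, ejecting 6. So w(5) = 6. P is now [[1, 2, 4], [3]].
Step i=4: Q has 4 at row 1, column 3; remove that cell from P, ejecting 4. So w(4) = 4. P is now [[1, 2], [3]].
Step i=3: Q has 3 at row 1, column 2; remove that cell from P, ejecting 2. So w(3) = 2. P is now [[1], [3]].
Step i=2: Q has 2 at row 2, column 1; remove 3 from row 2 of P and reverse-bump: 3 enters row 1 and ejects 1. So w(2) = 1. P is now [[3]].
Step i=1: Q has 1 at row 1, column 1; remove that cell from P, ejecting 3. So w(1) = 3. P is now [].

So w = 3 1 2 4 6 5.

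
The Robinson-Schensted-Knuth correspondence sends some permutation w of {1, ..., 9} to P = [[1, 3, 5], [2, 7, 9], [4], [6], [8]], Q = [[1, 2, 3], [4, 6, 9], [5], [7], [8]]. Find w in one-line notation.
6 8 9 7 2 4 3 1 5

Reverse the RSK construction: for i from n down to 1, find the cell of Q containing i, remove the entry at that cell from P, and reverse-bump it up through P; the value ejected from row 1 is w(i).

Step i=9: Q has 9 at row 2, column 3; remove 9 from row 2 of P and reverse-bump: 9 enters row 1 and ejects 5. So w(9) = 5. P is now [[1, 3, 9], [2, 7], [4], [6], [8]].
Step i=8: Q has 8 at row 5, column 1; remove 8 from row 5 of P and reverse-bump: 8 enters row 4 and ejects 6; 6 enters row 3 and ejects 4; 4 enters row 2 and ejects 2; 2 enters row 1 and ejects 1. So w(8) = 1. P is now [[2, 3, 9], [4, 7], [6], [8]].
Step i=7: Q has 7 at row 4, column 1; remove 8 from row 4 of P and reverse-bump: 8 enters row 3 and ejects 6; 6 enters row 2 and ejects 4; 4 enters row 1 and ejects 3. So w(7) = 3. P is now [[2, 4, 9], [6, 7], [8]].
Step i=6: Q has 6 at row 2, column 2; remove 7 from row 2 of P and reverse-bump: 7 enters row 1 and ejects 4. So w(6) = 4. P is now [[2, 7, 9], [6], [8]].
Step i=5: Q has 5 at row 3, column 1; remove 8 from row 3 of P and reverse-bump: 8 enters row 2 and ejects 6; 6 enters row 1 and ejects 2. So w(5) = 2. P is now [[6, 7, 9], [8]].
Step i=4: Q has 4 at row 2, column 1; remove 8 from row 2 of P and reverse-bump: 8 enters row 1 and ejects 7. So w(4) = 7. P is now [[6, 8, 9]].
Step i=3: Q has 3 at row 1, column 3; remove that cell from P, ejecting 9. So w(3) = 9. P is now [[6, 8]].
Step i=2: Q has 2 at row 1, column 2; remove that cell from P, ejecting 8. So w(2) = 8. P is now [[6]].
Step i=1: Q has 1 at row 1, column 1; remove that cell from P, ejecting 6. So w(1) = 6. P is now [].

So w = 6 8 9 7 2 4 3 1 5.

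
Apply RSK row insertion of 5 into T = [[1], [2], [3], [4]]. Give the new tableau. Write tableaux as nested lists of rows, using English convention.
5 is larger than every entry of row 1, so it is appended to row 1. The new tableau is [[1, 5], [2], [3], [4]].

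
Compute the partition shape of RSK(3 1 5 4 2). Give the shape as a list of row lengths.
[2, 2, 1]

Row-insert each entry into an empty tableau.

After inserting 3: P = [[3]].
After inserting 1: P = [[1], [3]].
After inserting 5: P = [[1, 5], [3]].
After inserting 4: P = [[1, 4], [3, 5]].
After inserting 2: P = [[1, 2], [3, 4], [5]].

The final insertion tableau P = [[1, 2], [3, 4], [5]] has shape [2, 2, 1].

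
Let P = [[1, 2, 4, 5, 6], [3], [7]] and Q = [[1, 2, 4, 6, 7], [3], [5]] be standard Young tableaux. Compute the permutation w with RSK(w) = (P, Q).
Reverse RSK: for i = n, n-1, ..., 1, locate i in Q, remove the corresponding corner cell from P, and reverse-bump its entry up through P; the value ejected from row 1 is w(i).

So w = 1 7 3 4 2 5 6.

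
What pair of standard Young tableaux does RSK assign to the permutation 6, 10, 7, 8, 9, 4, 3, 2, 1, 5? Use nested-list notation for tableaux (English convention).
P = [[1, 5, 8, 9], [2, 7], [3], [4], [6], [10]], Q = [[1, 2, 4, 5], [3, 10], [6], [7], [8], [9]]

Insert each entry of the permutation into P by Schensted row insertion, recording in Q the position of each new cell.

Insert 6: appended to row 1. P = [[6]].
Insert 10: appended to row 1. P = [[6, 10]].
Insert 7: 7 bumps 10 from row 1; 10 starts row 2. P = [[6, 7], [10]].
Insert 8: appended to row 1. P = [[6, 7, 8], [10]].
Insert 9: appended to row 1. P = [[6, 7, 8, 9], [10]].
Insert 4: 4 bumps 6 from row 1; 6 bumps 10 from row 2; 10 starts row 3. P = [[4, 7, 8, 9], [6], [10]].
Insert 3: 3 bumps 4 from row 1; 4 bumps 6 from row 2; 6 bumps 10 from row 3; 10 starts row 4. P = [[3, 7, 8, 9], [4], [6], [10]].
Insert 2: 2 bumps 3 from row 1; 3 bumps 4 from row 2; 4 bumps 6 from row 3; 6 bumps 10 from row 4; 10 starts row 5. P = [[2, 7, 8, 9], [3], [4], [6], [10]].
Insert 1: 1 bumps 2 from row 1; 2 bumps 3 from row 2; 3 bumps 4 from row 3; 4 bumps 6 from row 4; 6 bumps 10 from row 5; 10 starts row 6. P = [[1, 7, 8, 9], [2], [3], [4], [6], [10]].
Insert 5: 5 bumps 7 from row 1; 7 appends to row 2. P = [[1, 5, 8, 9], [2, 7], [3], [4], [6], [10]].

So P = [[1, 5, 8, 9], [2, 7], [3], [4], [6], [10]], Q = [[1, 2, 4, 5], [3, 10], [6], [7], [8], [9]].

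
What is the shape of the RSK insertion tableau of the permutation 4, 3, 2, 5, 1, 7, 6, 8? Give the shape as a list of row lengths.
RSK row insertion gives P = [[1, 5, 6, 8], [2, 7], [3], [4]], which has shape [4, 2, 1, 1].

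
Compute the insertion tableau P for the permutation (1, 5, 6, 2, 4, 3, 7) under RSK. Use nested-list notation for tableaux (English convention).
Insert 1: appended to row 1. P = [[1]].
Insert 5: appended to row 1. P = [[1, 5]].
Insert 6: appended to row 1. P = [[1, 5, 6]].
Insert 2: 2 bumps 5 from row 1; 5 starts row 2. P = [[1, 2, 6], [5]].
Insert 4: 4 bumps 6 from row 1; 6 appends to row 2. P = [[1, 2, 4], [5, 6]].
Insert 3: 3 bumps 4 from row 1; 4 bumps 5 from row 2; 5 starts row 3. P = [[1, 2, 3], [4, 6], [5]].
Insert 7: appended to row 1. P = [[1, 2, 3, 7], [4, 6], [5]].

So P = [[1, 2, 3, 7], [4, 6], [5]].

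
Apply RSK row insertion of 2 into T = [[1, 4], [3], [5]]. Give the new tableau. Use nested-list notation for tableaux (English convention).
[[1, 2], [3, 4], [5]]

In row 1, 2 replaces 4 (the leftmost entry greater than 2); 4 is bumped to row 2. 4 is appended to row 2. The new tableau is [[1, 2], [3, 4], [5]].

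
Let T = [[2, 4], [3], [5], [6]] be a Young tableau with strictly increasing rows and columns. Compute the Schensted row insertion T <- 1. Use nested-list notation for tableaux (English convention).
In row 1, 1 replaces 2 (the leftmost entry greater than 1); 2 is bumped to row 2. In row 2, 2 replaces 3 (the leftmost entry greater than 2); 3 is bumped to row 3. In row 3, 3 replaces 5 (the leftmost entry greater than 3); 5 is bumped to row 4. In row 4, 5 replaces 6 (the leftmost entry greater than 5); 6 is bumped to row 5. 6 starts a new row 5. The new tableau is [[1, 4], [2], [3], [5], [6]].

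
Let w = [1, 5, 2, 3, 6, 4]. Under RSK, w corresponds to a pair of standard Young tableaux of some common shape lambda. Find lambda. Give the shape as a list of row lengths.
[4, 2]

RSK row insertion gives P = [[1, 2, 3, 4], [5, 6]], which has shape [4, 2].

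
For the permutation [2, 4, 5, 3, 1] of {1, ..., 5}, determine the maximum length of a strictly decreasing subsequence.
3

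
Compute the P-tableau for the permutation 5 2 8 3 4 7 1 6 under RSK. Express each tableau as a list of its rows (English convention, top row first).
P = [[1, 3, 4, 6], [2, 7], [5, 8]]

Insert 5: appended to row 1. P = [[5]].
Insert 2: 2 bumps 5 from row 1; 5 starts row 2. P = [[2], [5]].
Insert 8: appended to row 1. P = [[2, 8], [5]].
Insert 3: 3 bumps 8 from row 1; 8 appends to row 2. P = [[2, 3], [5, 8]].
Insert 4: appended to row 1. P = [[2, 3, 4], [5, 8]].
Insert 7: appended to row 1. P = [[2, 3, 4, 7], [5, 8]].
Insert 1: 1 bumps 2 from row 1; 2 bumps 5 from row 2; 5 starts row 3. P = [[1, 3, 4, 7], [2, 8], [5]].
Insert 6: 6 bumps 7 from row 1; 7 bumps 8 from row 2; 8 appends to row 3. P = [[1, 3, 4, 6], [2, 7], [5, 8]].

So P = [[1, 3, 4, 6], [2, 7], [5, 8]].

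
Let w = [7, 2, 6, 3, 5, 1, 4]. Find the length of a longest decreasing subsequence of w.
4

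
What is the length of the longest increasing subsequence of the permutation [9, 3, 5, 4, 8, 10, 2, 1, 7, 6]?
4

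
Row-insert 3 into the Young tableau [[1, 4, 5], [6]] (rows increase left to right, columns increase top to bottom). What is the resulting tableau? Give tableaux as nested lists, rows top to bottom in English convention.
In row 1, 3 replaces 4 (the leftmost entry greater than 3); 4 is bumped to row 2. In row 2, 4 replaces 6 (the leftmost entry greater than 4); 6 is bumped to row 3. 6 starts a new row 3. The new tableau is [[1, 3, 5], [4], [6]].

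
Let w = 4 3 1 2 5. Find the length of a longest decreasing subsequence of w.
3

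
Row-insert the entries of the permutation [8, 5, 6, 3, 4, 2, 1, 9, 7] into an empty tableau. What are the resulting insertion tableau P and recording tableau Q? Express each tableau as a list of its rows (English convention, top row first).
P = [[1, 4, 7], [2, 6, 9], [3], [5], [8]], Q = [[1, 3, 8], [2, 5, 9], [4], [6], [7]]

Insert each entry of the permutation into P by Schensted row insertion, recording in Q the position of each new cell.

Insert 8: appended to row 1. P = [[8]].
Insert 5: 5 bumps 8 from row 1; 8 starts row 2. P = [[5], [8]].
Insert 6: appended to row 1. P = [[5, 6], [8]].
Insert 3: 3 bumps 5 from row 1; 5 bumps 8 from row 2; 8 starts row 3. P = [[3, 6], [5], [8]].
Insert 4: 4 bumps 6 from row 1; 6 appends to row 2. P = [[3, 4], [5, 6], [8]].
Insert 2: 2 bumps 3 from row 1; 3 bumps 5 from row 2; 5 bumps 8 from row 3; 8 starts row 4. P = [[2, 4], [3, 6], [5], [8]].
Insert 1: 1 bumps 2 from row 1; 2 bumps 3 from row 2; 3 bumps 5 from row 3; 5 bumps 8 from row 4; 8 starts row 5. P = [[1, 4], [2, 6], [3], [5], [8]].
Insert 9: appended to row 1. P = [[1, 4, 9], [2, 6], [3], [5], [8]].
Insert 7: 7 bumps 9 from row 1; 9 appends to row 2. P = [[1, 4, 7], [2, 6, 9], [3], [5], [8]].

So P = [[1, 4, 7], [2, 6, 9], [3], [5], [8]], Q = [[1, 3, 8], [2, 5, 9], [4], [6], [7]].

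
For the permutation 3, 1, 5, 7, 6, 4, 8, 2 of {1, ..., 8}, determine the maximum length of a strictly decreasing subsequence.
4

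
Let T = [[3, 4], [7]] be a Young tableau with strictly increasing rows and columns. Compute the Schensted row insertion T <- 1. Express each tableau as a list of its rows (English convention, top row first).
In row 1, 1 replaces 3 (the leftmost entry greater than 1); 3 is bumped to row 2. In row 2, 3 replaces 7 (the leftmost entry greater than 3); 7 is bumped to row 3. 7 starts a new row 3. The new tableau is [[1, 4], [3], [7]].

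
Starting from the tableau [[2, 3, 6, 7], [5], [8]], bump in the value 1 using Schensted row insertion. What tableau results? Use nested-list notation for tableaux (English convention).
[[1, 3, 6, 7], [2], [5], [8]]

In row 1, 1 replaces 2 (the leftmost entry greater than 1); 2 is bumped to row 2. In row 2, 2 replaces 5 (the leftmost entry greater than 2); 5 is bumped to row 3. In row 3, 5 replaces 8 (the leftmost entry greater than 5); 8 is bumped to row 4. 8 starts a new row 4. The new tableau is [[1, 3, 6, 7], [2], [5], [8]].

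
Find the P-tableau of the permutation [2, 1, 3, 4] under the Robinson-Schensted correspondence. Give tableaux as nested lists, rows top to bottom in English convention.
Insert 2: appended to row 1. P = [[2]].
Insert 1: 1 bumps 2 from row 1; 2 starts row 2. P = [[1], [2]].
Insert 3: appended to row 1. P = [[1, 3], [2]].
Insert 4: appended to row 1. P = [[1, 3, 4], [2]].

So P = [[1, 3, 4], [2]].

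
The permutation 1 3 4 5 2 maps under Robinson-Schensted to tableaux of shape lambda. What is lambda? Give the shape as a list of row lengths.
Row-insert each entry into an empty tableau.

After inserting 1: P = [[1]].
After inserting 3: P = [[1, 3]].
After inserting 4: P = [[1, 3, 4]].
After inserting 5: P = [[1, 3, 4, 5]].
After inserting 2: P = [[1, 2, 4, 5], [3]].

The final insertion tableau P = [[1, 2, 4, 5], [3]] has shape [4, 1].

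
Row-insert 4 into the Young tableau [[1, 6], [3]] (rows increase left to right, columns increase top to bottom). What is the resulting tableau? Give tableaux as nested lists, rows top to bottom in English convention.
In row 1, 4 replaces 6 (the leftmost entry greater than 4); 6 is bumped to row 2. 6 is appended to row 2. The new tableau is [[1, 4], [3, 6]].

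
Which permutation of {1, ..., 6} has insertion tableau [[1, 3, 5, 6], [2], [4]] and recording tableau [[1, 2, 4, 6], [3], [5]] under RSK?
2 4 3 5 1 6

Reverse the RSK construction: for i from n down to 1, find the cell of Q containing i, remove the entry at that cell from P, and reverse-bump it up through P; the value ejected from row 1 is w(i).

Step i=6: Q has 6 at row 1, column 4; remove that cell from P, ejecting 6. So w(6) = 6. P is now [[1, 3, 5], [2], [4]].
Step i=5: Q has 5 at row 3, column 1; remove 4 from row 3 of P and reverse-bump: 4 enters row 2 and ejects 2; 2 enters row 1 and ejects 1. So w(5) = 1. P is now [[2, 3, 5], [4]].
Step i=4: Q has 4 at row 1, column 3; remove that cell from P, ejecting 5. So w(4) = 5. P is now [[2, 3], [4]].
Step i=3: Q has 3 at row 2, column 1; remove 4 from row 2 of P and reverse-bump: 4 enters row 1 and ejects 3. So w(3) = 3. P is now [[2, 4]].
Step i=2: Q has 2 at row 1, column 2; remove that cell from P, ejecting 4. So w(2) = 4. P is now [[2]].
Step i=1: Q has 1 at row 1, column 1; remove that cell from P, ejecting 2. So w(1) = 2. P is now [].

So w = 2 4 3 5 1 6.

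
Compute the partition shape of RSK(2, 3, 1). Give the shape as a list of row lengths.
[2, 1]

Row-insert each entry into an empty tableau.

After inserting 2: P = [[2]].
After inserting 3: P = [[2, 3]].
After inserting 1: P = [[1, 3], [2]].

The final insertion tableau P = [[1, 3], [2]] has shape [2, 1].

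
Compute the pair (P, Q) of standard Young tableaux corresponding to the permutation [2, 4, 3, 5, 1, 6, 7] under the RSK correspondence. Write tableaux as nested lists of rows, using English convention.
P = [[1, 3, 5, 6, 7], [2], [4]], Q = [[1, 2, 4, 6, 7], [3], [5]]

Insert each entry of the permutation into P by Schensted row insertion, recording in Q the position of each new cell.

After inserting 2: P = [[2]].
After inserting 4: P = [[2, 4]].
After inserting 3: P = [[2, 3], [4]].
After inserting 5: P = [[2, 3, 5], [4]].
After inserting 1: P = [[1, 3, 5], [2], [4]].
After inserting 6: P = [[1, 3, 5, 6], [2], [4]].
After inserting 7: P = [[1, 3, 5, 6, 7], [2], [4]].

So P = [[1, 3, 5, 6, 7], [2], [4]], Q = [[1, 2, 4, 6, 7], [3], [5]].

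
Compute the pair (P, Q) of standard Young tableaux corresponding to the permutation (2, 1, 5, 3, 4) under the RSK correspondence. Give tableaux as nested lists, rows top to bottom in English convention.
Insert each entry of the permutation into P by Schensted row insertion, recording in Q the position of each new cell.

Insert 2: appended to row 1. P = [[2]].
Insert 1: 1 bumps 2 from row 1; 2 starts row 2. P = [[1], [2]].
Insert 5: appended to row 1. P = [[1, 5], [2]].
Insert 3: 3 bumps 5 from row 1; 5 appends to row 2. P = [[1, 3], [2, 5]].
Insert 4: appended to row 1. P = [[1, 3, 4], [2, 5]].

So P = [[1, 3, 4], [2, 5]], Q = [[1, 3, 5], [2, 4]].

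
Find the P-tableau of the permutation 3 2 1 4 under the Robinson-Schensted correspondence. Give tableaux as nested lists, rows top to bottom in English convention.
P = [[1, 4], [2], [3]]

Insert 3: appended to row 1. P = [[3]].
Insert 2: 2 bumps 3 from row 1; 3 starts row 2. P = [[2], [3]].
Insert 1: 1 bumps 2 from row 1; 2 bumps 3 from row 2; 3 starts row 3. P = [[1], [2], [3]].
Insert 4: appended to row 1. P = [[1, 4], [2], [3]].

So P = [[1, 4], [2], [3]].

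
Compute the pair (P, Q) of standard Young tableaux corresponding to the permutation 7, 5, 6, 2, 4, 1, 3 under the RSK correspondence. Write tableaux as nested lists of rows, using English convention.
Insert each entry of the permutation into P by Schensted row insertion, recording in Q the position of each new cell.

Insert 7: appended to row 1. P = [[7]].
Insert 5: 5 bumps 7 from row 1; 7 starts row 2. P = [[5], [7]].
Insert 6: appended to row 1. P = [[5, 6], [7]].
Insert 2: 2 bumps 5 from row 1; 5 bumps 7 from row 2; 7 starts row 3. P = [[2, 6], [5], [7]].
Insert 4: 4 bumps 6 from row 1; 6 appends to row 2. P = [[2, 4], [5, 6], [7]].
Insert 1: 1 bumps 2 from row 1; 2 bumps 5 from row 2; 5 bumps 7 from row 3; 7 starts row 4. P = [[1, 4], [2, 6], [5], [7]].
Insert 3: 3 bumps 4 from row 1; 4 bumps 6 from row 2; 6 appends to row 3. P = [[1, 3], [2, 4], [5, 6], [7]].

So P = [[1, 3], [2, 4], [5, 6], [7]], Q = [[1, 3], [2, 5], [4, 7], [6]].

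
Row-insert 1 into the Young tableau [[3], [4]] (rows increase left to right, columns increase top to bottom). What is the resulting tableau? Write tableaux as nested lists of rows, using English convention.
In row 1, 1 replaces 3 (the leftmost entry greater than 1); 3 is bumped to row 2. In row 2, 3 replaces 4 (the leftmost entry greater than 3); 4 is bumped to row 3. 4 starts a new row 3. The new tableau is [[1], [3], [4]].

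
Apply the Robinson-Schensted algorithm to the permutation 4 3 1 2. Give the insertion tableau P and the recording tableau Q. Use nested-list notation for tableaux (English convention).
Insert each entry of the permutation into P by Schensted row insertion, recording in Q the position of each new cell.

Insert 4: appended to row 1. P = [[4]].
Insert 3: 3 bumps 4 from row 1; 4 starts row 2. P = [[3], [4]].
Insert 1: 1 bumps 3 from row 1; 3 bumps 4 from row 2; 4 starts row 3. P = [[1], [3], [4]].
Insert 2: appended to row 1. P = [[1, 2], [3], [4]].

So P = [[1, 2], [3], [4]], Q = [[1, 4], [2], [3]].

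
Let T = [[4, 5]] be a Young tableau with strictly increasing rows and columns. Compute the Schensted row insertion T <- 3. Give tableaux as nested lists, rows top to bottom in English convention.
In row 1, 3 replaces 4 (the leftmost entry greater than 3); 4 is bumped to row 2. 4 starts a new row 2. The new tableau is [[3, 5], [4]].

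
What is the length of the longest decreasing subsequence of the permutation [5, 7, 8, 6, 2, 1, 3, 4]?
4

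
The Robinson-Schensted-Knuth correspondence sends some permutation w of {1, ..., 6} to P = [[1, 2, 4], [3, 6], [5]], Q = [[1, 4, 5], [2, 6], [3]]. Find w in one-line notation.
Reverse RSK: for i = n, n-1, ..., 1, locate i in Q, remove the corresponding corner cell from P, and reverse-bump its entry up through P; the value ejected from row 1 is w(i).

So w = 5 3 1 2 6 4.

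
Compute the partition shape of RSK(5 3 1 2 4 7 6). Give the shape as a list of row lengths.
Row-insert each entry into an empty tableau.

After inserting 5: P = [[5]].
After inserting 3: P = [[3], [5]].
After inserting 1: P = [[1], [3], [5]].
After inserting 2: P = [[1, 2], [3], [5]].
After inserting 4: P = [[1, 2, 4], [3], [5]].
After inserting 7: P = [[1, 2, 4, 7], [3], [5]].
After inserting 6: P = [[1, 2, 4, 6], [3, 7], [5]].

The final insertion tableau P = [[1, 2, 4, 6], [3, 7], [5]] has shape [4, 2, 1].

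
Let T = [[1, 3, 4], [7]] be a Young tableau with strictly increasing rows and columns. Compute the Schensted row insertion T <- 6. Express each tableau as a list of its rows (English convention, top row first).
[[1, 3, 4, 6], [7]]

6 is larger than every entry of row 1, so it is appended to row 1. The new tableau is [[1, 3, 4, 6], [7]].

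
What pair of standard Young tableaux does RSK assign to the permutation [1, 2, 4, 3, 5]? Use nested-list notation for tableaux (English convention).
Insert each entry of the permutation into P by Schensted row insertion, recording in Q the position of each new cell.

Insert 1: appended to row 1. P = [[1]].
Insert 2: appended to row 1. P = [[1, 2]].
Insert 4: appended to row 1. P = [[1, 2, 4]].
Insert 3: 3 bumps 4 from row 1; 4 starts row 2. P = [[1, 2, 3], [4]].
Insert 5: appended to row 1. P = [[1, 2, 3, 5], [4]].

So P = [[1, 2, 3, 5], [4]], Q = [[1, 2, 3, 5], [4]].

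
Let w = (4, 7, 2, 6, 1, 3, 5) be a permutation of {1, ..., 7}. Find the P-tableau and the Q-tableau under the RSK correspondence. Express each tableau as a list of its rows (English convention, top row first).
P = [[1, 3, 5], [2, 6], [4, 7]], Q = [[1, 2, 7], [3, 4], [5, 6]]

Insert each entry of the permutation into P by Schensted row insertion, recording in Q the position of each new cell.

Insert 4: appended to row 1. P = [[4]], Q = [[1]].
Insert 7: appended to row 1. P = [[4, 7]], Q = [[1, 2]].
Insert 2: 2 bumps 4 from row 1; 4 starts row 2. P = [[2, 7], [4]], Q = [[1, 2], [3]].
Insert 6: 6 bumps 7 from row 1; 7 appends to row 2. P = [[2, 6], [4, 7]], Q = [[1, 2], [3, 4]].
Insert 1: 1 bumps 2 from row 1; 2 bumps 4 from row 2; 4 starts row 3. P = [[1, 6], [2, 7], [4]], Q = [[1, 2], [3, 4], [5]].
Insert 3: 3 bumps 6 from row 1; 6 bumps 7 from row 2; 7 appends to row 3. P = [[1, 3], [2, 6], [4, 7]], Q = [[1, 2], [3, 4], [5, 6]].
Insert 5: appended to row 1. P = [[1, 3, 5], [2, 6], [4, 7]], Q = [[1, 2, 7], [3, 4], [5, 6]].

So P = [[1, 3, 5], [2, 6], [4, 7]], Q = [[1, 2, 7], [3, 4], [5, 6]].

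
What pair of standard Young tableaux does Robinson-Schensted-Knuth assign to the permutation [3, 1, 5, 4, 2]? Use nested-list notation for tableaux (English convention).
Insert each entry of the permutation into P by Schensted row insertion, recording in Q the position of each new cell.

Insert 3: appended to row 1. P = [[3]], Q = [[1]].
Insert 1: 1 bumps 3 from row 1; 3 starts row 2. P = [[1], [3]], Q = [[1], [2]].
Insert 5: appended to row 1. P = [[1, 5], [3]], Q = [[1, 3], [2]].
Insert 4: 4 bumps 5 from row 1; 5 appends to row 2. P = [[1, 4], [3, 5]], Q = [[1, 3], [2, 4]].
Insert 2: 2 bumps 4 from row 1; 4 bumps 5 from row 2; 5 starts row 3. P = [[1, 2], [3, 4], [5]], Q = [[1, 3], [2, 4], [5]].

So P = [[1, 2], [3, 4], [5]], Q = [[1, 3], [2, 4], [5]].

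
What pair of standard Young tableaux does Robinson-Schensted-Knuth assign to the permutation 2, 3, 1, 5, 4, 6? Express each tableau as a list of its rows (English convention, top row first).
Insert each entry of the permutation into P by Schensted row insertion, recording in Q the position of each new cell.

After inserting 2: P = [[2]].
After inserting 3: P = [[2, 3]].
After inserting 1: P = [[1, 3], [2]].
After inserting 5: P = [[1, 3, 5], [2]].
After inserting 4: P = [[1, 3, 4], [2, 5]].
After inserting 6: P = [[1, 3, 4, 6], [2, 5]].

So P = [[1, 3, 4, 6], [2, 5]], Q = [[1, 2, 4, 6], [3, 5]].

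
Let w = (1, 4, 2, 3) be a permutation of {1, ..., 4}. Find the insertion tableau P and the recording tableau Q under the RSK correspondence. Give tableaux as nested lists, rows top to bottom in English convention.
Insert each entry of the permutation into P by Schensted row insertion, recording in Q the position of each new cell.

Insert 1: appended to row 1. P = [[1]].
Insert 4: appended to row 1. P = [[1, 4]].
Insert 2: 2 bumps 4 from row 1; 4 starts row 2. P = [[1, 2], [4]].
Insert 3: appended to row 1. P = [[1, 2, 3], [4]].

So P = [[1, 2, 3], [4]], Q = [[1, 2, 4], [3]].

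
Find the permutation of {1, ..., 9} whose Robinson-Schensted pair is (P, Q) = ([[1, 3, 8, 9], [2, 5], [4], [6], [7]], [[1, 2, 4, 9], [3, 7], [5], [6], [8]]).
Reverse the RSK construction: for i from n down to 1, find the cell of Q containing i, remove the entry at that cell from P, and reverse-bump it up through P; the value ejected from row 1 is w(i).

Step i=9: Q has 9 at row 1, column 4; remove that cell from P, ejecting 9. So w(9) = 9. P is now [[1, 3, 8], [2, 5], [4], [6], [7]].
Step i=8: Q has 8 at row 5, column 1; remove 7 from row 5 of P and reverse-bump: 7 enters row 4 and ejects 6; 6 enters row 3 and ejects 4; 4 enters row 2 and ejects 2; 2 enters row 1 and ejects 1. So w(8) = 1. P is now [[2, 3, 8], [4, 5], [6], [7]].
Step i=7: Q has 7 at row 2, column 2; remove 5 from row 2 of P and reverse-bump: 5 enters row 1 and ejects 3. So w(7) = 3. P is now [[2, 5, 8], [4], [6], [7]].
Step i=6: Q has 6 at row 4, column 1; remove 7 from row 4 of P and reverse-bump: 7 enters row 3 and ejects 6; 6 enters row 2 and ejects 4; 4 enters row 1 and ejects 2. So w(6) = 2. P is now [[4, 5, 8], [6], [7]].
Step i=5: Q has 5 at row 3, column 1; remove 7 from row 3 of P and reverse-bump: 7 enters row 2 and ejects 6; 6 enters row 1 and ejects 5. So w(5) = 5. P is now [[4, 6, 8], [7]].
Step i=4: Q has 4 at row 1, column 3; remove that cell from P, ejecting 8. So w(4) = 8. P is now [[4, 6], [7]].
Step i=3: Q has 3 at row 2, column 1; remove 7 from row 2 of P and reverse-bump: 7 enters row 1 and ejects 6. So w(3) = 6. P is now [[4, 7]].
Step i=2: Q has 2 at row 1, column 2; remove that cell from P, ejecting 7. So w(2) = 7. P is now [[4]].
Step i=1: Q has 1 at row 1, column 1; remove that cell from P, ejecting 4. So w(1) = 4. P is now [].

So w = 4 7 6 8 5 2 3 1 9.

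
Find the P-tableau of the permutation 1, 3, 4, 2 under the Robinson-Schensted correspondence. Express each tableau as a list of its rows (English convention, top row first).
Insert 1: appended to row 1. P = [[1]].
Insert 3: appended to row 1. P = [[1, 3]].
Insert 4: appended to row 1. P = [[1, 3, 4]].
Insert 2: 2 bumps 3 from row 1; 3 starts row 2. P = [[1, 2, 4], [3]].

So P = [[1, 2, 4], [3]].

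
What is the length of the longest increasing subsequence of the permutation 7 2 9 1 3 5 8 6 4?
4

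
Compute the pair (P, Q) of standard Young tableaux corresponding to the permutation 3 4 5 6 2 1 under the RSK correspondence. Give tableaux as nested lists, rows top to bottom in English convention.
P = [[1, 4, 5, 6], [2], [3]], Q = [[1, 2, 3, 4], [5], [6]]

Insert each entry of the permutation into P by Schensted row insertion, recording in Q the position of each new cell.

Insert 3: appended to row 1. P = [[3]].
Insert 4: appended to row 1. P = [[3, 4]].
Insert 5: appended to row 1. P = [[3, 4, 5]].
Insert 6: appended to row 1. P = [[3, 4, 5, 6]].
Insert 2: 2 bumps 3 from row 1; 3 starts row 2. P = [[2, 4, 5, 6], [3]].
Insert 1: 1 bumps 2 from row 1; 2 bumps 3 from row 2; 3 starts row 3. P = [[1, 4, 5, 6], [2], [3]].

So P = [[1, 4, 5, 6], [2], [3]], Q = [[1, 2, 3, 4], [5], [6]].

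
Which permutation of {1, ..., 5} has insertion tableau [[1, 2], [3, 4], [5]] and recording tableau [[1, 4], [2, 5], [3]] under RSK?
Reverse the RSK construction: for i from n down to 1, find the cell of Q containing i, remove the entry at that cell from P, and reverse-bump it up through P; the value ejected from row 1 is w(i).

Step i=5: Q has 5 at row 2, column 2; remove 4 from row 2 of P and reverse-bump: 4 enters row 1 and ejects 2. So w(5) = 2. P is now [[1, 4], [3], [5]].
Step i=4: Q has 4 at row 1, column 2; remove that cell from P, ejecting 4. So w(4) = 4. P is now [[1], [3], [5]].
Step i=3: Q has 3 at row 3, column 1; remove 5 from row 3 of P and reverse-bump: 5 enters row 2 and ejects 3; 3 enters row 1 and ejects 1. So w(3) = 1. P is now [[3], [5]].
Step i=2: Q has 2 at row 2, column 1; remove 5 from row 2 of P and reverse-bump: 5 enters row 1 and ejects 3. So w(2) = 3. P is now [[5]].
Step i=1: Q has 1 at row 1, column 1; remove that cell from P, ejecting 5. So w(1) = 5. P is now [].

So w = 5 3 1 4 2.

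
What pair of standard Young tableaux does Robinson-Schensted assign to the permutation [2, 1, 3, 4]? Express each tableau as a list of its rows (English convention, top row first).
Insert each entry of the permutation into P by Schensted row insertion, recording in Q the position of each new cell.

Insert 2: appended to row 1. P = [[2]], Q = [[1]].
Insert 1: 1 bumps 2 from row 1; 2 starts row 2. P = [[1], [2]], Q = [[1], [2]].
Insert 3: appended to row 1. P = [[1, 3], [2]], Q = [[1, 3], [2]].
Insert 4: appended to row 1. P = [[1, 3, 4], [2]], Q = [[1, 3, 4], [2]].

So P = [[1, 3, 4], [2]], Q = [[1, 3, 4], [2]].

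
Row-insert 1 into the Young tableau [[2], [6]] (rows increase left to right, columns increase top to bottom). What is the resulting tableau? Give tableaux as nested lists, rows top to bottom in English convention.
[[1], [2], [6]]

In row 1, 1 replaces 2 (the leftmost entry greater than 1); 2 is bumped to row 2. In row 2, 2 replaces 6 (the leftmost entry greater than 2); 6 is bumped to row 3. 6 starts a new row 3. The new tableau is [[1], [2], [6]].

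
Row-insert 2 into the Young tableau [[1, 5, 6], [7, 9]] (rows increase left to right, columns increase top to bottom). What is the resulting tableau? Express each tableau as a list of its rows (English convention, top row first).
In row 1, 2 replaces 5 (the leftmost entry greater than 2); 5 is bumped to row 2. In row 2, 5 replaces 7 (the leftmost entry greater than 5); 7 is bumped to row 3. 7 starts a new row 3. The new tableau is [[1, 2, 6], [5, 9], [7]].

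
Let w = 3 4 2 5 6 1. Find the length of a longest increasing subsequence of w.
4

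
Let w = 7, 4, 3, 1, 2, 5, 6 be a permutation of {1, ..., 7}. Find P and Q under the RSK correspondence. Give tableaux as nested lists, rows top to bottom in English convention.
P = [[1, 2, 5, 6], [3], [4], [7]], Q = [[1, 5, 6, 7], [2], [3], [4]]

Insert each entry of the permutation into P by Schensted row insertion, recording in Q the position of each new cell.

Insert 7: appended to row 1. P = [[7]], Q = [[1]].
Insert 4: 4 bumps 7 from row 1; 7 starts row 2. P = [[4], [7]], Q = [[1], [2]].
Insert 3: 3 bumps 4 from row 1; 4 bumps 7 from row 2; 7 starts row 3. P = [[3], [4], [7]], Q = [[1], [2], [3]].
Insert 1: 1 bumps 3 from row 1; 3 bumps 4 from row 2; 4 bumps 7 from row 3; 7 starts row 4. P = [[1], [3], [4], [7]], Q = [[1], [2], [3], [4]].
Insert 2: appended to row 1. P = [[1, 2], [3], [4], [7]], Q = [[1, 5], [2], [3], [4]].
Insert 5: appended to row 1. P = [[1, 2, 5], [3], [4], [7]], Q = [[1, 5, 6], [2], [3], [4]].
Insert 6: appended to row 1. P = [[1, 2, 5, 6], [3], [4], [7]], Q = [[1, 5, 6, 7], [2], [3], [4]].

So P = [[1, 2, 5, 6], [3], [4], [7]], Q = [[1, 5, 6, 7], [2], [3], [4]].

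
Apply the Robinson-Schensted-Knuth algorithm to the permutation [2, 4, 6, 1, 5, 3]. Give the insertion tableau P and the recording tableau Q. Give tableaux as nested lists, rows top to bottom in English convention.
P = [[1, 3, 5], [2, 4], [6]], Q = [[1, 2, 3], [4, 5], [6]]

Insert each entry of the permutation into P by Schensted row insertion, recording in Q the position of each new cell.

Insert 2: appended to row 1. P = [[2]].
Insert 4: appended to row 1. P = [[2, 4]].
Insert 6: appended to row 1. P = [[2, 4, 6]].
Insert 1: 1 bumps 2 from row 1; 2 starts row 2. P = [[1, 4, 6], [2]].
Insert 5: 5 bumps 6 from row 1; 6 appends to row 2. P = [[1, 4, 5], [2, 6]].
Insert 3: 3 bumps 4 from row 1; 4 bumps 6 from row 2; 6 starts row 3. P = [[1, 3, 5], [2, 4], [6]].

So P = [[1, 3, 5], [2, 4], [6]], Q = [[1, 2, 3], [4, 5], [6]].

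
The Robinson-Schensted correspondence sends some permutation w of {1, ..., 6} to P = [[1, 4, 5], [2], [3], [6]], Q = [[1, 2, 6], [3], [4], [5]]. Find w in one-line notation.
3 6 4 2 1 5

Reverse the RSK construction: for i from n down to 1, find the cell of Q containing i, remove the entry at that cell from P, and reverse-bump it up through P; the value ejected from row 1 is w(i).

Step i=6: Q has 6 at row 1, column 3; remove that cell from P, ejecting 5. So w(6) = 5. P is now [[1, 4], [2], [3], [6]].
Step i=5: Q has 5 at row 4, column 1; remove 6 from row 4 of P and reverse-bump: 6 enters row 3 and ejects 3; 3 enters row 2 and ejects 2; 2 enters row 1 and ejects 1. So w(5) = 1. P is now [[2, 4], [3], [6]].
Step i=4: Q has 4 at row 3, column 1; remove 6 from row 3 of P and reverse-bump: 6 enters row 2 and ejects 3; 3 enters row 1 and ejects 2. So w(4) = 2. P is now [[3, 4], [6]].
Step i=3: Q has 3 at row 2, column 1; remove 6 from row 2 of P and reverse-bump: 6 enters row 1 and ejects 4. So w(3) = 4. P is now [[3, 6]].
Step i=2: Q has 2 at row 1, column 2; remove that cell from P, ejecting 6. So w(2) = 6. P is now [[3]].
Step i=1: Q has 1 at row 1, column 1; remove that cell from P, ejecting 3. So w(1) = 3. P is now [].

So w = 3 6 4 2 1 5.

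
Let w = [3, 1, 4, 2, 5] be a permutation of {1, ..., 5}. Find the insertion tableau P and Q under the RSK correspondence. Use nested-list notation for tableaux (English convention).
P = [[1, 2, 5], [3, 4]], Q = [[1, 3, 5], [2, 4]]

Insert each entry of the permutation into P by Schensted row insertion, recording in Q the position of each new cell.

Insert 3: appended to row 1. P = [[3]], Q = [[1]].
Insert 1: 1 bumps 3 from row 1; 3 starts row 2. P = [[1], [3]], Q = [[1], [2]].
Insert 4: appended to row 1. P = [[1, 4], [3]], Q = [[1, 3], [2]].
Insert 2: 2 bumps 4 from row 1; 4 appends to row 2. P = [[1, 2], [3, 4]], Q = [[1, 3], [2, 4]].
Insert 5: appended to row 1. P = [[1, 2, 5], [3, 4]], Q = [[1, 3, 5], [2, 4]].

So P = [[1, 2, 5], [3, 4]], Q = [[1, 3, 5], [2, 4]].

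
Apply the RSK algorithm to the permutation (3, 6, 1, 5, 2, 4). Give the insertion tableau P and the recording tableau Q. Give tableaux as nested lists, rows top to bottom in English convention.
P = [[1, 2, 4], [3, 5], [6]], Q = [[1, 2, 6], [3, 4], [5]]

Insert each entry of the permutation into P by Schensted row insertion, recording in Q the position of each new cell.

Insert 3: appended to row 1. P = [[3]].
Insert 6: appended to row 1. P = [[3, 6]].
Insert 1: 1 bumps 3 from row 1; 3 starts row 2. P = [[1, 6], [3]].
Insert 5: 5 bumps 6 from row 1; 6 appends to row 2. P = [[1, 5], [3, 6]].
Insert 2: 2 bumps 5 from row 1; 5 bumps 6 from row 2; 6 starts row 3. P = [[1, 2], [3, 5], [6]].
Insert 4: appended to row 1. P = [[1, 2, 4], [3, 5], [6]].

So P = [[1, 2, 4], [3, 5], [6]], Q = [[1, 2, 6], [3, 4], [5]].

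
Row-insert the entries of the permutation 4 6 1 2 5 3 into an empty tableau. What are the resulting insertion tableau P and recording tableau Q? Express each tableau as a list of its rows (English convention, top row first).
P = [[1, 2, 3], [4, 5], [6]], Q = [[1, 2, 5], [3, 4], [6]]

Insert each entry of the permutation into P by Schensted row insertion, recording in Q the position of each new cell.

Insert 4: appended to row 1. P = [[4]], Q = [[1]].
Insert 6: appended to row 1. P = [[4, 6]], Q = [[1, 2]].
Insert 1: 1 bumps 4 from row 1; 4 starts row 2. P = [[1, 6], [4]], Q = [[1, 2], [3]].
Insert 2: 2 bumps 6 from row 1; 6 appends to row 2. P = [[1, 2], [4, 6]], Q = [[1, 2], [3, 4]].
Insert 5: appended to row 1. P = [[1, 2, 5], [4, 6]], Q = [[1, 2, 5], [3, 4]].
Insert 3: 3 bumps 5 from row 1; 5 bumps 6 from row 2; 6 starts row 3. P = [[1, 2, 3], [4, 5], [6]], Q = [[1, 2, 5], [3, 4], [6]].

So P = [[1, 2, 3], [4, 5], [6]], Q = [[1, 2, 5], [3, 4], [6]].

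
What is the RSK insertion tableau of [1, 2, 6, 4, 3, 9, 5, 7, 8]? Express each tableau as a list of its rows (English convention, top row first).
P = [[1, 2, 3, 5, 7, 8], [4, 9], [6]]

Insert 1: appended to row 1. P = [[1]].
Insert 2: appended to row 1. P = [[1, 2]].
Insert 6: appended to row 1. P = [[1, 2, 6]].
Insert 4: 4 bumps 6 from row 1; 6 starts row 2. P = [[1, 2, 4], [6]].
Insert 3: 3 bumps 4 from row 1; 4 bumps 6 from row 2; 6 starts row 3. P = [[1, 2, 3], [4], [6]].
Insert 9: appended to row 1. P = [[1, 2, 3, 9], [4], [6]].
Insert 5: 5 bumps 9 from row 1; 9 appends to row 2. P = [[1, 2, 3, 5], [4, 9], [6]].
Insert 7: appended to row 1. P = [[1, 2, 3, 5, 7], [4, 9], [6]].
Insert 8: appended to row 1. P = [[1, 2, 3, 5, 7, 8], [4, 9], [6]].

So P = [[1, 2, 3, 5, 7, 8], [4, 9], [6]].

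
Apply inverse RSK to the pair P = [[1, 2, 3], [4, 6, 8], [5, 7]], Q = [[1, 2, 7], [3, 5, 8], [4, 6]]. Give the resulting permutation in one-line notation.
5 7 4 1 6 2 8 3

Reverse the RSK construction: for i from n down to 1, find the cell of Q containing i, remove the entry at that cell from P, and reverse-bump it up through P; the value ejected from row 1 is w(i).

Step i=8: Q has 8 at row 2, column 3; remove 8 from row 2 of P and reverse-bump: 8 enters row 1 and ejects 3. So w(8) = 3. P is now [[1, 2, 8], [4, 6], [5, 7]].
Step i=7: Q has 7 at row 1, column 3; remove that cell from P, ejecting 8. So w(7) = 8. P is now [[1, 2], [4, 6], [5, 7]].
Step i=6: Q has 6 at row 3, column 2; remove 7 from row 3 of P and reverse-bump: 7 enters row 2 and ejects 6; 6 enters row 1 and ejects 2. So w(6) = 2. P is now [[1, 6], [4, 7], [5]].
Step i=5: Q has 5 at row 2, column 2; remove 7 from row 2 of P and reverse-bump: 7 enters row 1 and ejects 6. So w(5) = 6. P is now [[1, 7], [4], [5]].
Step i=4: Q has 4 at row 3, column 1; remove 5 from row 3 of P and reverse-bump: 5 enters row 2 and ejects 4; 4 enters row 1 and ejects 1. So w(4) = 1. P is now [[4, 7], [5]].
Step i=3: Q has 3 at row 2, column 1; remove 5 from row 2 of P and reverse-bump: 5 enters row 1 and ejects 4. So w(3) = 4. P is now [[5, 7]].
Step i=2: Q has 2 at row 1, column 2; remove that cell from P, ejecting 7. So w(2) = 7. P is now [[5]].
Step i=1: Q has 1 at row 1, column 1; remove that cell from P, ejecting 5. So w(1) = 5. P is now [].

So w = 5 7 4 1 6 2 8 3.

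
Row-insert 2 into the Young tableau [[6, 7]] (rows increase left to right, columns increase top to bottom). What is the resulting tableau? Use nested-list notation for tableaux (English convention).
[[2, 7], [6]]

In row 1, 2 replaces 6 (the leftmost entry greater than 2); 6 is bumped to row 2. 6 starts a new row 2. The new tableau is [[2, 7], [6]].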